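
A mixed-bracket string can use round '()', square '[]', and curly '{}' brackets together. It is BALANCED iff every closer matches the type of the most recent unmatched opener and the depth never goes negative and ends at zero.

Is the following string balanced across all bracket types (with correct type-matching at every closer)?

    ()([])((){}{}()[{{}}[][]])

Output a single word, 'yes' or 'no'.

pos 0: push '('; stack = (
pos 1: ')' matches '('; pop; stack = (empty)
pos 2: push '('; stack = (
pos 3: push '['; stack = ([
pos 4: ']' matches '['; pop; stack = (
pos 5: ')' matches '('; pop; stack = (empty)
pos 6: push '('; stack = (
pos 7: push '('; stack = ((
pos 8: ')' matches '('; pop; stack = (
pos 9: push '{'; stack = ({
pos 10: '}' matches '{'; pop; stack = (
pos 11: push '{'; stack = ({
pos 12: '}' matches '{'; pop; stack = (
pos 13: push '('; stack = ((
pos 14: ')' matches '('; pop; stack = (
pos 15: push '['; stack = ([
pos 16: push '{'; stack = ([{
pos 17: push '{'; stack = ([{{
pos 18: '}' matches '{'; pop; stack = ([{
pos 19: '}' matches '{'; pop; stack = ([
pos 20: push '['; stack = ([[
pos 21: ']' matches '['; pop; stack = ([
pos 22: push '['; stack = ([[
pos 23: ']' matches '['; pop; stack = ([
pos 24: ']' matches '['; pop; stack = (
pos 25: ')' matches '('; pop; stack = (empty)
end: stack empty → VALID
Verdict: properly nested → yes

Answer: yes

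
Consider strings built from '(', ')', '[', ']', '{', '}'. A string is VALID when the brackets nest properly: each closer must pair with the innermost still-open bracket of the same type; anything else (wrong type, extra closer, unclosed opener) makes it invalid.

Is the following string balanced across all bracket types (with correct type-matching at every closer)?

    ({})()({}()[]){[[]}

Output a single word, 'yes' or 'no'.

Answer: no

Derivation:
pos 0: push '('; stack = (
pos 1: push '{'; stack = ({
pos 2: '}' matches '{'; pop; stack = (
pos 3: ')' matches '('; pop; stack = (empty)
pos 4: push '('; stack = (
pos 5: ')' matches '('; pop; stack = (empty)
pos 6: push '('; stack = (
pos 7: push '{'; stack = ({
pos 8: '}' matches '{'; pop; stack = (
pos 9: push '('; stack = ((
pos 10: ')' matches '('; pop; stack = (
pos 11: push '['; stack = ([
pos 12: ']' matches '['; pop; stack = (
pos 13: ')' matches '('; pop; stack = (empty)
pos 14: push '{'; stack = {
pos 15: push '['; stack = {[
pos 16: push '['; stack = {[[
pos 17: ']' matches '['; pop; stack = {[
pos 18: saw closer '}' but top of stack is '[' (expected ']') → INVALID
Verdict: type mismatch at position 18: '}' closes '[' → no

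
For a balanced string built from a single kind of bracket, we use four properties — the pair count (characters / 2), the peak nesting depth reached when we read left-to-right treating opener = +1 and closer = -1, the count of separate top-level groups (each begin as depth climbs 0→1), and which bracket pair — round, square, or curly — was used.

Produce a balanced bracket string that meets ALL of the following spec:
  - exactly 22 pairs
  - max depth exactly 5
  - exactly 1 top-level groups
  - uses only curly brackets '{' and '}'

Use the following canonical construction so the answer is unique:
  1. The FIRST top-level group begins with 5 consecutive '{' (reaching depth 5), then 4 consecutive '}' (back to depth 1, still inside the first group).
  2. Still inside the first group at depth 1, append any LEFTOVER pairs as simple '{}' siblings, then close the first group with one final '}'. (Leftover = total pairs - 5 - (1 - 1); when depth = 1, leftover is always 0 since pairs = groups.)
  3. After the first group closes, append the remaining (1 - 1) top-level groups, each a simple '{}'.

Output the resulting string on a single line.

Spec: pairs=22 depth=5 groups=1
Leftover pairs = 22 - 5 - (1-1) = 17
First group: deep chain of depth 5 + 17 sibling pairs
Remaining 0 groups: simple '{}' each

Answer: {{{{{}}}}{}{}{}{}{}{}{}{}{}{}{}{}{}{}{}{}{}}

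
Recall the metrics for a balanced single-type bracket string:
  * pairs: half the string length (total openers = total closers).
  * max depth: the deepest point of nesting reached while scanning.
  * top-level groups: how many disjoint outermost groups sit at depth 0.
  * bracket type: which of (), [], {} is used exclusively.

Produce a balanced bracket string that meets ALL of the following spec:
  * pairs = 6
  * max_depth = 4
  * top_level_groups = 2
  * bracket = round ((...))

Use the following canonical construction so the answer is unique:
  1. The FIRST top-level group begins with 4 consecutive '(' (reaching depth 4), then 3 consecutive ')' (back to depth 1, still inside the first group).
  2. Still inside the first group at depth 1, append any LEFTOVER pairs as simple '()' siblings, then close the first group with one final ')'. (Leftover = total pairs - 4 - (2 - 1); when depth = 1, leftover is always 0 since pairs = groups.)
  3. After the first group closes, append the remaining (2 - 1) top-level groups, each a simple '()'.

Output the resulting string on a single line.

Spec: pairs=6 depth=4 groups=2
Leftover pairs = 6 - 4 - (2-1) = 1
First group: deep chain of depth 4 + 1 sibling pairs
Remaining 1 groups: simple '()' each

Answer: (((()))())()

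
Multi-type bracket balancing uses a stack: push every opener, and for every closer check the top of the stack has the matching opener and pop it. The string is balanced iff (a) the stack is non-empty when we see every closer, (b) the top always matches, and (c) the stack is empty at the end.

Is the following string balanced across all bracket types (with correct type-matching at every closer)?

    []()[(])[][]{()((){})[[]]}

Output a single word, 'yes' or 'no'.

Answer: no

Derivation:
pos 0: push '['; stack = [
pos 1: ']' matches '['; pop; stack = (empty)
pos 2: push '('; stack = (
pos 3: ')' matches '('; pop; stack = (empty)
pos 4: push '['; stack = [
pos 5: push '('; stack = [(
pos 6: saw closer ']' but top of stack is '(' (expected ')') → INVALID
Verdict: type mismatch at position 6: ']' closes '(' → no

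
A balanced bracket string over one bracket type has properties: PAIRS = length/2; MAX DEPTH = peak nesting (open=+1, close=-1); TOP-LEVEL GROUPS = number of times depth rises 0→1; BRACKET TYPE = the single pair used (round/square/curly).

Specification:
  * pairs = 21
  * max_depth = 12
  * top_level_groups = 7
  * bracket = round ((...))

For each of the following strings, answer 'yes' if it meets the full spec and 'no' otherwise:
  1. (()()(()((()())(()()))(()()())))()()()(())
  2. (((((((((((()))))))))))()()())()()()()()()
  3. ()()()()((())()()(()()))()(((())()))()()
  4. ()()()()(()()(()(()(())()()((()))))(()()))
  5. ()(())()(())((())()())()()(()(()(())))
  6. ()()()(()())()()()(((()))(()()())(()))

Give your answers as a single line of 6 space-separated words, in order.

Answer: no yes no no no no

Derivation:
String 1 '(()()(()((()())(()()))(()()())))()()()(())': depth seq [1 2 1 2 1 2 3 2 3 4 5 4 5 4 3 4 5 4 5 4 3 2 3 4 3 4 3 4 3 2 1 0 1 0 1 0 1 0 1 2 1 0]
  -> pairs=21 depth=5 groups=5 -> no
String 2 '(((((((((((()))))))))))()()())()()()()()()': depth seq [1 2 3 4 5 6 7 8 9 10 11 12 11 10 9 8 7 6 5 4 3 2 1 2 1 2 1 2 1 0 1 0 1 0 1 0 1 0 1 0 1 0]
  -> pairs=21 depth=12 groups=7 -> yes
String 3 '()()()()((())()()(()()))()(((())()))()()': depth seq [1 0 1 0 1 0 1 0 1 2 3 2 1 2 1 2 1 2 3 2 3 2 1 0 1 0 1 2 3 4 3 2 3 2 1 0 1 0 1 0]
  -> pairs=20 depth=4 groups=9 -> no
String 4 '()()()()(()()(()(()(())()()((()))))(()()))': depth seq [1 0 1 0 1 0 1 0 1 2 1 2 1 2 3 2 3 4 3 4 5 4 3 4 3 4 3 4 5 6 5 4 3 2 1 2 3 2 3 2 1 0]
  -> pairs=21 depth=6 groups=5 -> no
String 5 '()(())()(())((())()())()()(()(()(())))': depth seq [1 0 1 2 1 0 1 0 1 2 1 0 1 2 3 2 1 2 1 2 1 0 1 0 1 0 1 2 1 2 3 2 3 4 3 2 1 0]
  -> pairs=19 depth=4 groups=8 -> no
String 6 '()()()(()())()()()(((()))(()()())(()))': depth seq [1 0 1 0 1 0 1 2 1 2 1 0 1 0 1 0 1 0 1 2 3 4 3 2 1 2 3 2 3 2 3 2 1 2 3 2 1 0]
  -> pairs=19 depth=4 groups=8 -> no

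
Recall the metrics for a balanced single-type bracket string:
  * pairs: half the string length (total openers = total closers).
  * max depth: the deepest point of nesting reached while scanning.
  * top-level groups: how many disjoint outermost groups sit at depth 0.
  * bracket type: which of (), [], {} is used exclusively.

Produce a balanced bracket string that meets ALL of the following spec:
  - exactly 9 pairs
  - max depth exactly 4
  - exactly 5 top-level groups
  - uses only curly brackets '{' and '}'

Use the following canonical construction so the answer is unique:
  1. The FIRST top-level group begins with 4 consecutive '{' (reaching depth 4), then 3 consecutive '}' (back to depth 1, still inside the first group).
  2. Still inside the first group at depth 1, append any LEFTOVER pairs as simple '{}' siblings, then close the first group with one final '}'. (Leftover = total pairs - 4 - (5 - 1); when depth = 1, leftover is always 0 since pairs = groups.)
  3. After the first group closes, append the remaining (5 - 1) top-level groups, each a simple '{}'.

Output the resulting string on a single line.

Spec: pairs=9 depth=4 groups=5
Leftover pairs = 9 - 4 - (5-1) = 1
First group: deep chain of depth 4 + 1 sibling pairs
Remaining 4 groups: simple '{}' each

Answer: {{{{}}}{}}{}{}{}{}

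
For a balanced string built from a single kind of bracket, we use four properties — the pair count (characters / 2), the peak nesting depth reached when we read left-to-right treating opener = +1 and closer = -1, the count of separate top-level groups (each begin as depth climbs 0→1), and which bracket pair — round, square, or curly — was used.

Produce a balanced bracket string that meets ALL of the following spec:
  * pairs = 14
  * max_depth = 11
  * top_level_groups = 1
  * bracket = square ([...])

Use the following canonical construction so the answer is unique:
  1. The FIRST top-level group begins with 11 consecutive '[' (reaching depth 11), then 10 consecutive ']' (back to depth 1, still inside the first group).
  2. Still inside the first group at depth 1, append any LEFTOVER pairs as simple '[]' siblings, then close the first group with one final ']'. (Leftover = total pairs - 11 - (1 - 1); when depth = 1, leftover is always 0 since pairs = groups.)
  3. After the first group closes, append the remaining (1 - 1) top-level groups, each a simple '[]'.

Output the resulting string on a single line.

Answer: [[[[[[[[[[[]]]]]]]]]][][][]]

Derivation:
Spec: pairs=14 depth=11 groups=1
Leftover pairs = 14 - 11 - (1-1) = 3
First group: deep chain of depth 11 + 3 sibling pairs
Remaining 0 groups: simple '[]' each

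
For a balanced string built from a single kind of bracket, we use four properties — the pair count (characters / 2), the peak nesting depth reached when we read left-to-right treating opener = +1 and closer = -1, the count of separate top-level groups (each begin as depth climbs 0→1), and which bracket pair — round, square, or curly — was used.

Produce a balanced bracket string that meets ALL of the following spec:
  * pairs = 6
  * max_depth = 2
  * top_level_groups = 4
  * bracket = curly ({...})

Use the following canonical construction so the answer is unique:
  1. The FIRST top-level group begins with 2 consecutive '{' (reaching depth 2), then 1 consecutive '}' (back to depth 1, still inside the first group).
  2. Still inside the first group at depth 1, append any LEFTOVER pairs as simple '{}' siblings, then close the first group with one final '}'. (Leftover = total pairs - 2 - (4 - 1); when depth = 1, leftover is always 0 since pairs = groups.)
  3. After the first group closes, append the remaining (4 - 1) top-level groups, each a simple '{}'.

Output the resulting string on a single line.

Answer: {{}{}}{}{}{}

Derivation:
Spec: pairs=6 depth=2 groups=4
Leftover pairs = 6 - 2 - (4-1) = 1
First group: deep chain of depth 2 + 1 sibling pairs
Remaining 3 groups: simple '{}' each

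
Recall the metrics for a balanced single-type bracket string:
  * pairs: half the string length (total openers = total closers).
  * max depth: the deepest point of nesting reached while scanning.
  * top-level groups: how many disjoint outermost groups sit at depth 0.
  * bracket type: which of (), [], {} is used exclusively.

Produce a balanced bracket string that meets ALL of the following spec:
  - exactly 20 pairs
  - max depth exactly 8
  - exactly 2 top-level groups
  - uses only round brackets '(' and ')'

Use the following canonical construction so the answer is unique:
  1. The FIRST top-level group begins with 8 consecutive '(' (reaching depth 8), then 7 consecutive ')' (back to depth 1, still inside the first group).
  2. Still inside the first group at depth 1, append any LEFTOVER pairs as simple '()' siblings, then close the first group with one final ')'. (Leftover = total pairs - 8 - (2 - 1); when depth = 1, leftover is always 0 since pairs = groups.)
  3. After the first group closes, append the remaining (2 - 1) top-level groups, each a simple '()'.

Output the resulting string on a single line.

Spec: pairs=20 depth=8 groups=2
Leftover pairs = 20 - 8 - (2-1) = 11
First group: deep chain of depth 8 + 11 sibling pairs
Remaining 1 groups: simple '()' each

Answer: (((((((()))))))()()()()()()()()()()())()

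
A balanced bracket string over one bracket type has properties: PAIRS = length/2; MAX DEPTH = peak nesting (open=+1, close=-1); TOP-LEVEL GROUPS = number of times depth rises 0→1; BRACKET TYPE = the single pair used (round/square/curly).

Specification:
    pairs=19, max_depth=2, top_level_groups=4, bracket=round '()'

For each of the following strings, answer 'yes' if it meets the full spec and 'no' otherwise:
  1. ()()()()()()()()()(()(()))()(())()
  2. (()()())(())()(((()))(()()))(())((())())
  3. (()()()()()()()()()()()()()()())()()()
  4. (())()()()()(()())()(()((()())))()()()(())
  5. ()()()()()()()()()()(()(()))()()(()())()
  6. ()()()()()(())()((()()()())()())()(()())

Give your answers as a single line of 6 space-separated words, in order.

String 1 '()()()()()()()()()(()(()))()(())()': depth seq [1 0 1 0 1 0 1 0 1 0 1 0 1 0 1 0 1 0 1 2 1 2 3 2 1 0 1 0 1 2 1 0 1 0]
  -> pairs=17 depth=3 groups=13 -> no
String 2 '(()()())(())()(((()))(()()))(())((())())': depth seq [1 2 1 2 1 2 1 0 1 2 1 0 1 0 1 2 3 4 3 2 1 2 3 2 3 2 1 0 1 2 1 0 1 2 3 2 1 2 1 0]
  -> pairs=20 depth=4 groups=6 -> no
String 3 '(()()()()()()()()()()()()()()())()()()': depth seq [1 2 1 2 1 2 1 2 1 2 1 2 1 2 1 2 1 2 1 2 1 2 1 2 1 2 1 2 1 2 1 0 1 0 1 0 1 0]
  -> pairs=19 depth=2 groups=4 -> yes
String 4 '(())()()()()(()())()(()((()())))()()()(())': depth seq [1 2 1 0 1 0 1 0 1 0 1 0 1 2 1 2 1 0 1 0 1 2 1 2 3 4 3 4 3 2 1 0 1 0 1 0 1 0 1 2 1 0]
  -> pairs=21 depth=4 groups=12 -> no
String 5 '()()()()()()()()()()(()(()))()()(()())()': depth seq [1 0 1 0 1 0 1 0 1 0 1 0 1 0 1 0 1 0 1 0 1 2 1 2 3 2 1 0 1 0 1 0 1 2 1 2 1 0 1 0]
  -> pairs=20 depth=3 groups=15 -> no
String 6 '()()()()()(())()((()()()())()())()(()())': depth seq [1 0 1 0 1 0 1 0 1 0 1 2 1 0 1 0 1 2 3 2 3 2 3 2 3 2 1 2 1 2 1 0 1 0 1 2 1 2 1 0]
  -> pairs=20 depth=3 groups=10 -> no

Answer: no no yes no no no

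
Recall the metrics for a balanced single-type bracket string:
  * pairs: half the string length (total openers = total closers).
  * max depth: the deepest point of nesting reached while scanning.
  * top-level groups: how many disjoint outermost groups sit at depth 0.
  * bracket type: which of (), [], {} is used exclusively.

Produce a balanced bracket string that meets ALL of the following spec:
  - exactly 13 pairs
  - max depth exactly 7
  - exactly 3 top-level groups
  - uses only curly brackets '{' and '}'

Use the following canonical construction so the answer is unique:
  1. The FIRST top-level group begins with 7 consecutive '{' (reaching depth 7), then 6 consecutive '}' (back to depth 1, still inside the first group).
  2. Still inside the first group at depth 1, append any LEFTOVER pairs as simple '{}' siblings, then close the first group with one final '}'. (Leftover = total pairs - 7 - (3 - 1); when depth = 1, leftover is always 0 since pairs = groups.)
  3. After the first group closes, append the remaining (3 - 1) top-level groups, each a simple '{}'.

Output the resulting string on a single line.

Answer: {{{{{{{}}}}}}{}{}{}{}}{}{}

Derivation:
Spec: pairs=13 depth=7 groups=3
Leftover pairs = 13 - 7 - (3-1) = 4
First group: deep chain of depth 7 + 4 sibling pairs
Remaining 2 groups: simple '{}' each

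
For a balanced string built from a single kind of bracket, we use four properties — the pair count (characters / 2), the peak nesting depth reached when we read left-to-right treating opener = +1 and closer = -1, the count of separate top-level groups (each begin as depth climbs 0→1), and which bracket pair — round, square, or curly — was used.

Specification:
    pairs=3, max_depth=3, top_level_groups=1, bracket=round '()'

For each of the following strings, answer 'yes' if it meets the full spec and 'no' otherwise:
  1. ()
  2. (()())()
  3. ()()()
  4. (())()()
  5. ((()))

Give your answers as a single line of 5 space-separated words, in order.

String 1 '()': depth seq [1 0]
  -> pairs=1 depth=1 groups=1 -> no
String 2 '(()())()': depth seq [1 2 1 2 1 0 1 0]
  -> pairs=4 depth=2 groups=2 -> no
String 3 '()()()': depth seq [1 0 1 0 1 0]
  -> pairs=3 depth=1 groups=3 -> no
String 4 '(())()()': depth seq [1 2 1 0 1 0 1 0]
  -> pairs=4 depth=2 groups=3 -> no
String 5 '((()))': depth seq [1 2 3 2 1 0]
  -> pairs=3 depth=3 groups=1 -> yes

Answer: no no no no yes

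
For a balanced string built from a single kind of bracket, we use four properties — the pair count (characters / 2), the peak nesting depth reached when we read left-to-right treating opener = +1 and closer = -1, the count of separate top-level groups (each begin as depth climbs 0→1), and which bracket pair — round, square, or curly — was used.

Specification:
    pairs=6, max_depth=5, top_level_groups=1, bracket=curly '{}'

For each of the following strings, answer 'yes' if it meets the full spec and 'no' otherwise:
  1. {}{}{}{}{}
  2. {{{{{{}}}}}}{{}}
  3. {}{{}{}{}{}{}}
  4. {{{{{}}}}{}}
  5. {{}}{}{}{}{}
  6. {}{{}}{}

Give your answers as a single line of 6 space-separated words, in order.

String 1 '{}{}{}{}{}': depth seq [1 0 1 0 1 0 1 0 1 0]
  -> pairs=5 depth=1 groups=5 -> no
String 2 '{{{{{{}}}}}}{{}}': depth seq [1 2 3 4 5 6 5 4 3 2 1 0 1 2 1 0]
  -> pairs=8 depth=6 groups=2 -> no
String 3 '{}{{}{}{}{}{}}': depth seq [1 0 1 2 1 2 1 2 1 2 1 2 1 0]
  -> pairs=7 depth=2 groups=2 -> no
String 4 '{{{{{}}}}{}}': depth seq [1 2 3 4 5 4 3 2 1 2 1 0]
  -> pairs=6 depth=5 groups=1 -> yes
String 5 '{{}}{}{}{}{}': depth seq [1 2 1 0 1 0 1 0 1 0 1 0]
  -> pairs=6 depth=2 groups=5 -> no
String 6 '{}{{}}{}': depth seq [1 0 1 2 1 0 1 0]
  -> pairs=4 depth=2 groups=3 -> no

Answer: no no no yes no no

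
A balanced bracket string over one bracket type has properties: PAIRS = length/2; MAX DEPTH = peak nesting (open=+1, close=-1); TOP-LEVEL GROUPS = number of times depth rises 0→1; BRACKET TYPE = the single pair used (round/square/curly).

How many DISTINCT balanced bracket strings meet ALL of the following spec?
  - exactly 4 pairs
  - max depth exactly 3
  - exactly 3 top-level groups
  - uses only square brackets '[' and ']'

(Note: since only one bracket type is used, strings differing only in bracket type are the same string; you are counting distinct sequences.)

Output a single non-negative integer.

Answer: 0

Derivation:
Spec: pairs=4 depth=3 groups=3
Count(depth <= 3) = 3
Count(depth <= 2) = 3
Count(depth == 3) = 3 - 3 = 0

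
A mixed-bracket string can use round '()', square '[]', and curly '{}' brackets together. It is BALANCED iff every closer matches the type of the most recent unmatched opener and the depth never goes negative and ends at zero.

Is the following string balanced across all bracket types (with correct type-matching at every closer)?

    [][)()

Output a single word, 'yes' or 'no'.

pos 0: push '['; stack = [
pos 1: ']' matches '['; pop; stack = (empty)
pos 2: push '['; stack = [
pos 3: saw closer ')' but top of stack is '[' (expected ']') → INVALID
Verdict: type mismatch at position 3: ')' closes '[' → no

Answer: no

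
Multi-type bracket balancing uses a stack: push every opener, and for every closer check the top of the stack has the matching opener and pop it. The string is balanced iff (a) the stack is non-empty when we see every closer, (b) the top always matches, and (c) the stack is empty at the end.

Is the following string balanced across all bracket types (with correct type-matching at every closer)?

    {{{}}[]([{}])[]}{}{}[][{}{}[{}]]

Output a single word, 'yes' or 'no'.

pos 0: push '{'; stack = {
pos 1: push '{'; stack = {{
pos 2: push '{'; stack = {{{
pos 3: '}' matches '{'; pop; stack = {{
pos 4: '}' matches '{'; pop; stack = {
pos 5: push '['; stack = {[
pos 6: ']' matches '['; pop; stack = {
pos 7: push '('; stack = {(
pos 8: push '['; stack = {([
pos 9: push '{'; stack = {([{
pos 10: '}' matches '{'; pop; stack = {([
pos 11: ']' matches '['; pop; stack = {(
pos 12: ')' matches '('; pop; stack = {
pos 13: push '['; stack = {[
pos 14: ']' matches '['; pop; stack = {
pos 15: '}' matches '{'; pop; stack = (empty)
pos 16: push '{'; stack = {
pos 17: '}' matches '{'; pop; stack = (empty)
pos 18: push '{'; stack = {
pos 19: '}' matches '{'; pop; stack = (empty)
pos 20: push '['; stack = [
pos 21: ']' matches '['; pop; stack = (empty)
pos 22: push '['; stack = [
pos 23: push '{'; stack = [{
pos 24: '}' matches '{'; pop; stack = [
pos 25: push '{'; stack = [{
pos 26: '}' matches '{'; pop; stack = [
pos 27: push '['; stack = [[
pos 28: push '{'; stack = [[{
pos 29: '}' matches '{'; pop; stack = [[
pos 30: ']' matches '['; pop; stack = [
pos 31: ']' matches '['; pop; stack = (empty)
end: stack empty → VALID
Verdict: properly nested → yes

Answer: yes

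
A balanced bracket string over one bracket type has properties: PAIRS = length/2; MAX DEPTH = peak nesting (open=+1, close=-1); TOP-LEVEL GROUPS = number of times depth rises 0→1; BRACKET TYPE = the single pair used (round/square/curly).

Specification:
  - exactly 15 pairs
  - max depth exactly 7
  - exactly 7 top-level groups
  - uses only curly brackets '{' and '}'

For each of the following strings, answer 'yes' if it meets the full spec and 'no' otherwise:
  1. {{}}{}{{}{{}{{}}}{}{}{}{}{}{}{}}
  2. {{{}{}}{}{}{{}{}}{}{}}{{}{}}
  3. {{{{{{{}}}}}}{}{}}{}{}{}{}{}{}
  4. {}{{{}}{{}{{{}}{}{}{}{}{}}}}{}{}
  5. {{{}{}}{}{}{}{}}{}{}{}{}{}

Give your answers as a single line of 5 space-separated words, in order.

Answer: no no yes no no

Derivation:
String 1 '{{}}{}{{}{{}{{}}}{}{}{}{}{}{}{}}': depth seq [1 2 1 0 1 0 1 2 1 2 3 2 3 4 3 2 1 2 1 2 1 2 1 2 1 2 1 2 1 2 1 0]
  -> pairs=16 depth=4 groups=3 -> no
String 2 '{{{}{}}{}{}{{}{}}{}{}}{{}{}}': depth seq [1 2 3 2 3 2 1 2 1 2 1 2 3 2 3 2 1 2 1 2 1 0 1 2 1 2 1 0]
  -> pairs=14 depth=3 groups=2 -> no
String 3 '{{{{{{{}}}}}}{}{}}{}{}{}{}{}{}': depth seq [1 2 3 4 5 6 7 6 5 4 3 2 1 2 1 2 1 0 1 0 1 0 1 0 1 0 1 0 1 0]
  -> pairs=15 depth=7 groups=7 -> yes
String 4 '{}{{{}}{{}{{{}}{}{}{}{}{}}}}{}{}': depth seq [1 0 1 2 3 2 1 2 3 2 3 4 5 4 3 4 3 4 3 4 3 4 3 4 3 2 1 0 1 0 1 0]
  -> pairs=16 depth=5 groups=4 -> no
String 5 '{{{}{}}{}{}{}{}}{}{}{}{}{}': depth seq [1 2 3 2 3 2 1 2 1 2 1 2 1 2 1 0 1 0 1 0 1 0 1 0 1 0]
  -> pairs=13 depth=3 groups=6 -> no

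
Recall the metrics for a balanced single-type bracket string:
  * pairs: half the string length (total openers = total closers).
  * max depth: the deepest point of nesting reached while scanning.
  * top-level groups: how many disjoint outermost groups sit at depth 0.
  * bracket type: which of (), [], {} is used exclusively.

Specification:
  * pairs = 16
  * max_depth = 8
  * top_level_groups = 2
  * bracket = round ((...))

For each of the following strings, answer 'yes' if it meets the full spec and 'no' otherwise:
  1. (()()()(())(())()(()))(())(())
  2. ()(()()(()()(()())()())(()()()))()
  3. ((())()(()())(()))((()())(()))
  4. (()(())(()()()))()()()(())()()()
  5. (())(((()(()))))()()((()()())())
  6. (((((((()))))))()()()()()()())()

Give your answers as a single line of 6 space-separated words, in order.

Answer: no no no no no yes

Derivation:
String 1 '(()()()(())(())()(()))(())(())': depth seq [1 2 1 2 1 2 1 2 3 2 1 2 3 2 1 2 1 2 3 2 1 0 1 2 1 0 1 2 1 0]
  -> pairs=15 depth=3 groups=3 -> no
String 2 '()(()()(()()(()())()())(()()()))()': depth seq [1 0 1 2 1 2 1 2 3 2 3 2 3 4 3 4 3 2 3 2 3 2 1 2 3 2 3 2 3 2 1 0 1 0]
  -> pairs=17 depth=4 groups=3 -> no
String 3 '((())()(()())(()))((()())(()))': depth seq [1 2 3 2 1 2 1 2 3 2 3 2 1 2 3 2 1 0 1 2 3 2 3 2 1 2 3 2 1 0]
  -> pairs=15 depth=3 groups=2 -> no
String 4 '(()(())(()()()))()()()(())()()()': depth seq [1 2 1 2 3 2 1 2 3 2 3 2 3 2 1 0 1 0 1 0 1 0 1 2 1 0 1 0 1 0 1 0]
  -> pairs=16 depth=3 groups=8 -> no
String 5 '(())(((()(()))))()()((()()())())': depth seq [1 2 1 0 1 2 3 4 3 4 5 4 3 2 1 0 1 0 1 0 1 2 3 2 3 2 3 2 1 2 1 0]
  -> pairs=16 depth=5 groups=5 -> no
String 6 '(((((((()))))))()()()()()()())()': depth seq [1 2 3 4 5 6 7 8 7 6 5 4 3 2 1 2 1 2 1 2 1 2 1 2 1 2 1 2 1 0 1 0]
  -> pairs=16 depth=8 groups=2 -> yes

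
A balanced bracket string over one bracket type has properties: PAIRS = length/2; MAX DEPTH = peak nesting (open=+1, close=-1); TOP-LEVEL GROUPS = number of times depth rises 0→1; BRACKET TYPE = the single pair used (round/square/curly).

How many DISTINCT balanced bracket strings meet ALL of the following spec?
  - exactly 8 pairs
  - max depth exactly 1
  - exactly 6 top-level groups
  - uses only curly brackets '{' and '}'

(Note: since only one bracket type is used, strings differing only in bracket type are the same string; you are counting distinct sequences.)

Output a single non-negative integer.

Spec: pairs=8 depth=1 groups=6
Count(depth <= 1) = 0
Count(depth <= 0) = 0
Count(depth == 1) = 0 - 0 = 0

Answer: 0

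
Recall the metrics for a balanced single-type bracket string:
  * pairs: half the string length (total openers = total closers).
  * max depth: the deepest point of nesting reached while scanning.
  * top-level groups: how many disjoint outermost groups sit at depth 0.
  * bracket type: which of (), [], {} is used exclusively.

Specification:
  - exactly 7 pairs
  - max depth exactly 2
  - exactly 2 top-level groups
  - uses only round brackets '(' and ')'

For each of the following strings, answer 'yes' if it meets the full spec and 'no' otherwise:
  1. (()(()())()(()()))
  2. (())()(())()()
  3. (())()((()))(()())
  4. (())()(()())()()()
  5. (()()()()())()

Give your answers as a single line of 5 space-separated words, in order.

Answer: no no no no yes

Derivation:
String 1 '(()(()())()(()()))': depth seq [1 2 1 2 3 2 3 2 1 2 1 2 3 2 3 2 1 0]
  -> pairs=9 depth=3 groups=1 -> no
String 2 '(())()(())()()': depth seq [1 2 1 0 1 0 1 2 1 0 1 0 1 0]
  -> pairs=7 depth=2 groups=5 -> no
String 3 '(())()((()))(()())': depth seq [1 2 1 0 1 0 1 2 3 2 1 0 1 2 1 2 1 0]
  -> pairs=9 depth=3 groups=4 -> no
String 4 '(())()(()())()()()': depth seq [1 2 1 0 1 0 1 2 1 2 1 0 1 0 1 0 1 0]
  -> pairs=9 depth=2 groups=6 -> no
String 5 '(()()()()())()': depth seq [1 2 1 2 1 2 1 2 1 2 1 0 1 0]
  -> pairs=7 depth=2 groups=2 -> yes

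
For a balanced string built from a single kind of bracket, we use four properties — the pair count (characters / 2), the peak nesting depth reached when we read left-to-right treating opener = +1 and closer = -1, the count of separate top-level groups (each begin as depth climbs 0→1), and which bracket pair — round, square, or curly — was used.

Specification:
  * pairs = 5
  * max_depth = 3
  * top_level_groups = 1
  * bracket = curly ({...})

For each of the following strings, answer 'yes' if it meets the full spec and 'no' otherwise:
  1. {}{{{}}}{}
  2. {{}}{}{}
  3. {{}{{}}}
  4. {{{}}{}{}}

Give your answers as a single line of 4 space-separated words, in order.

String 1 '{}{{{}}}{}': depth seq [1 0 1 2 3 2 1 0 1 0]
  -> pairs=5 depth=3 groups=3 -> no
String 2 '{{}}{}{}': depth seq [1 2 1 0 1 0 1 0]
  -> pairs=4 depth=2 groups=3 -> no
String 3 '{{}{{}}}': depth seq [1 2 1 2 3 2 1 0]
  -> pairs=4 depth=3 groups=1 -> no
String 4 '{{{}}{}{}}': depth seq [1 2 3 2 1 2 1 2 1 0]
  -> pairs=5 depth=3 groups=1 -> yes

Answer: no no no yes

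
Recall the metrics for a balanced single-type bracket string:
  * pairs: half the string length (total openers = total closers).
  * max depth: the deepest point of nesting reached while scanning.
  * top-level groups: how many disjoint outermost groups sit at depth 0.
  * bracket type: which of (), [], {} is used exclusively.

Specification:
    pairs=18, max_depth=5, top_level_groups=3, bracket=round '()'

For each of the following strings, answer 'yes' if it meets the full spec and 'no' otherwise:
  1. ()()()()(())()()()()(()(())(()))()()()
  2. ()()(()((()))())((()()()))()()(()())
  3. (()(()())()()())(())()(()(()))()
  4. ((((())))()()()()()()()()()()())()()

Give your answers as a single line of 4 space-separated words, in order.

String 1 '()()()()(())()()()()(()(())(()))()()()': depth seq [1 0 1 0 1 0 1 0 1 2 1 0 1 0 1 0 1 0 1 0 1 2 1 2 3 2 1 2 3 2 1 0 1 0 1 0 1 0]
  -> pairs=19 depth=3 groups=13 -> no
String 2 '()()(()((()))())((()()()))()()(()())': depth seq [1 0 1 0 1 2 1 2 3 4 3 2 1 2 1 0 1 2 3 2 3 2 3 2 1 0 1 0 1 0 1 2 1 2 1 0]
  -> pairs=18 depth=4 groups=7 -> no
String 3 '(()(()())()()())(())()(()(()))()': depth seq [1 2 1 2 3 2 3 2 1 2 1 2 1 2 1 0 1 2 1 0 1 0 1 2 1 2 3 2 1 0 1 0]
  -> pairs=16 depth=3 groups=5 -> no
String 4 '((((())))()()()()()()()()()()())()()': depth seq [1 2 3 4 5 4 3 2 1 2 1 2 1 2 1 2 1 2 1 2 1 2 1 2 1 2 1 2 1 2 1 0 1 0 1 0]
  -> pairs=18 depth=5 groups=3 -> yes

Answer: no no no yes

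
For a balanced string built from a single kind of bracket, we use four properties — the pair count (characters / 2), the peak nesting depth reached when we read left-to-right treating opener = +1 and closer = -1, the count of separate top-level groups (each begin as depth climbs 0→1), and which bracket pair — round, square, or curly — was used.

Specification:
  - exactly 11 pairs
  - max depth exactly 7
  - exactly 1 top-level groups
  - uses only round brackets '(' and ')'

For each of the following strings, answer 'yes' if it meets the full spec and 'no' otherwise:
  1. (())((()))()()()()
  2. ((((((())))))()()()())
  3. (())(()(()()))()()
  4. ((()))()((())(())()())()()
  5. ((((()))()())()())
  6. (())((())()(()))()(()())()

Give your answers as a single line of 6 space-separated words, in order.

Answer: no yes no no no no

Derivation:
String 1 '(())((()))()()()()': depth seq [1 2 1 0 1 2 3 2 1 0 1 0 1 0 1 0 1 0]
  -> pairs=9 depth=3 groups=6 -> no
String 2 '((((((())))))()()()())': depth seq [1 2 3 4 5 6 7 6 5 4 3 2 1 2 1 2 1 2 1 2 1 0]
  -> pairs=11 depth=7 groups=1 -> yes
String 3 '(())(()(()()))()()': depth seq [1 2 1 0 1 2 1 2 3 2 3 2 1 0 1 0 1 0]
  -> pairs=9 depth=3 groups=4 -> no
String 4 '((()))()((())(())()())()()': depth seq [1 2 3 2 1 0 1 0 1 2 3 2 1 2 3 2 1 2 1 2 1 0 1 0 1 0]
  -> pairs=13 depth=3 groups=5 -> no
String 5 '((((()))()())()())': depth seq [1 2 3 4 5 4 3 2 3 2 3 2 1 2 1 2 1 0]
  -> pairs=9 depth=5 groups=1 -> no
String 6 '(())((())()(()))()(()())()': depth seq [1 2 1 0 1 2 3 2 1 2 1 2 3 2 1 0 1 0 1 2 1 2 1 0 1 0]
  -> pairs=13 depth=3 groups=5 -> no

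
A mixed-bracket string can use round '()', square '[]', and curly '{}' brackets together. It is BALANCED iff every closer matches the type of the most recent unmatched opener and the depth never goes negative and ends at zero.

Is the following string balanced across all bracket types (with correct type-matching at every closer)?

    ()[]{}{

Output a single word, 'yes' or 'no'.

Answer: no

Derivation:
pos 0: push '('; stack = (
pos 1: ')' matches '('; pop; stack = (empty)
pos 2: push '['; stack = [
pos 3: ']' matches '['; pop; stack = (empty)
pos 4: push '{'; stack = {
pos 5: '}' matches '{'; pop; stack = (empty)
pos 6: push '{'; stack = {
end: stack still non-empty ({) → INVALID
Verdict: unclosed openers at end: { → no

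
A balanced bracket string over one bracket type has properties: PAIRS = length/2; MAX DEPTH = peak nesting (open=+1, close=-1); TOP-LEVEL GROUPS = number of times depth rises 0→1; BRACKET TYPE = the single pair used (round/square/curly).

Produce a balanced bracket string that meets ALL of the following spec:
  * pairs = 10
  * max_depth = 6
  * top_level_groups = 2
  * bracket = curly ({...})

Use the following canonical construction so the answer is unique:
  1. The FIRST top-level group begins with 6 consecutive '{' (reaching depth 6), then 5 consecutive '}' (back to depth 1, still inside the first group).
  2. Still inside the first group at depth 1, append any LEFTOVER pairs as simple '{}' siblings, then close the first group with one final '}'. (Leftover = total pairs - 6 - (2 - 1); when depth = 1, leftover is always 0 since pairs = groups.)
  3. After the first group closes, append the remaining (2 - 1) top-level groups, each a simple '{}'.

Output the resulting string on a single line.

Answer: {{{{{{}}}}}{}{}{}}{}

Derivation:
Spec: pairs=10 depth=6 groups=2
Leftover pairs = 10 - 6 - (2-1) = 3
First group: deep chain of depth 6 + 3 sibling pairs
Remaining 1 groups: simple '{}' each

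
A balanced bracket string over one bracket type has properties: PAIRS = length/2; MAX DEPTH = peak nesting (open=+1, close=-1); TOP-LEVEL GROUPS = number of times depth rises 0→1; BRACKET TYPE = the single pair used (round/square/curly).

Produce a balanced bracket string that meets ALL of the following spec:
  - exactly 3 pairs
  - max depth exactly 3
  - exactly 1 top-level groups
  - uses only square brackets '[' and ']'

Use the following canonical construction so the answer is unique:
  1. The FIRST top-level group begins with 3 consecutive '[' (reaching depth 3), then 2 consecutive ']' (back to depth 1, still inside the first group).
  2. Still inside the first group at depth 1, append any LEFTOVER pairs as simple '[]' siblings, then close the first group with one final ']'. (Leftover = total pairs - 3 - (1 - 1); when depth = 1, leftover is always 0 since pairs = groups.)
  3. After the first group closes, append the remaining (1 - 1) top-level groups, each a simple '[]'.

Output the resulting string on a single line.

Answer: [[[]]]

Derivation:
Spec: pairs=3 depth=3 groups=1
Leftover pairs = 3 - 3 - (1-1) = 0
First group: deep chain of depth 3 + 0 sibling pairs
Remaining 0 groups: simple '[]' each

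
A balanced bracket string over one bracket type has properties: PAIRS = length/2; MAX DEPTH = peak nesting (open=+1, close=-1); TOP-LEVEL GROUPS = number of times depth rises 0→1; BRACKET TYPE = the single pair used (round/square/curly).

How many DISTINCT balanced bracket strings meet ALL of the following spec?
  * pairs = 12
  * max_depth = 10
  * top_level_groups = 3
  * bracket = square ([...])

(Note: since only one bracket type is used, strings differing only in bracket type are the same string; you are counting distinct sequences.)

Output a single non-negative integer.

Answer: 3

Derivation:
Spec: pairs=12 depth=10 groups=3
Count(depth <= 10) = 41990
Count(depth <= 9) = 41987
Count(depth == 10) = 41990 - 41987 = 3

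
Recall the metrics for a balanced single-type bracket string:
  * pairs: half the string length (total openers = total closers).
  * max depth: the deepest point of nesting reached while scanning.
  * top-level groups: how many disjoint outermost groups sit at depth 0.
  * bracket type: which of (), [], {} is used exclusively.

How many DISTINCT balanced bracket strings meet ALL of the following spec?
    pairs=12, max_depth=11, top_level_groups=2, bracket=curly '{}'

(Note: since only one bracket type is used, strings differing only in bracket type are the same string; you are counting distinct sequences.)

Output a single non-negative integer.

Spec: pairs=12 depth=11 groups=2
Count(depth <= 11) = 58786
Count(depth <= 10) = 58784
Count(depth == 11) = 58786 - 58784 = 2

Answer: 2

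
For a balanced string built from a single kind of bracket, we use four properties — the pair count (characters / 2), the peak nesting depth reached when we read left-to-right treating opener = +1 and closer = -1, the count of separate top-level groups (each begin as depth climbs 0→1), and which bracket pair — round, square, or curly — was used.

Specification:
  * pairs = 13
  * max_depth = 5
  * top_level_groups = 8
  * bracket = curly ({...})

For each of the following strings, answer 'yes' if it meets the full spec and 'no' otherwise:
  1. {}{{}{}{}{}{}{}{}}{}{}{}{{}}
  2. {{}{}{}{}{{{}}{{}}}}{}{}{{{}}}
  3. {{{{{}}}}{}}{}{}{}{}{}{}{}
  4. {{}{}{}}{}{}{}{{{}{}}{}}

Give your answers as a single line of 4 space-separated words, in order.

Answer: no no yes no

Derivation:
String 1 '{}{{}{}{}{}{}{}{}}{}{}{}{{}}': depth seq [1 0 1 2 1 2 1 2 1 2 1 2 1 2 1 2 1 0 1 0 1 0 1 0 1 2 1 0]
  -> pairs=14 depth=2 groups=6 -> no
String 2 '{{}{}{}{}{{{}}{{}}}}{}{}{{{}}}': depth seq [1 2 1 2 1 2 1 2 1 2 3 4 3 2 3 4 3 2 1 0 1 0 1 0 1 2 3 2 1 0]
  -> pairs=15 depth=4 groups=4 -> no
String 3 '{{{{{}}}}{}}{}{}{}{}{}{}{}': depth seq [1 2 3 4 5 4 3 2 1 2 1 0 1 0 1 0 1 0 1 0 1 0 1 0 1 0]
  -> pairs=13 depth=5 groups=8 -> yes
String 4 '{{}{}{}}{}{}{}{{{}{}}{}}': depth seq [1 2 1 2 1 2 1 0 1 0 1 0 1 0 1 2 3 2 3 2 1 2 1 0]
  -> pairs=12 depth=3 groups=5 -> no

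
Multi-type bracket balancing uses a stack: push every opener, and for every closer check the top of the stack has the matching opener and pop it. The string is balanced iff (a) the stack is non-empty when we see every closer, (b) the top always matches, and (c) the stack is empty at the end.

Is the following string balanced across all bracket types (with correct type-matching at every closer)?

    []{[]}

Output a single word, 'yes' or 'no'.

pos 0: push '['; stack = [
pos 1: ']' matches '['; pop; stack = (empty)
pos 2: push '{'; stack = {
pos 3: push '['; stack = {[
pos 4: ']' matches '['; pop; stack = {
pos 5: '}' matches '{'; pop; stack = (empty)
end: stack empty → VALID
Verdict: properly nested → yes

Answer: yes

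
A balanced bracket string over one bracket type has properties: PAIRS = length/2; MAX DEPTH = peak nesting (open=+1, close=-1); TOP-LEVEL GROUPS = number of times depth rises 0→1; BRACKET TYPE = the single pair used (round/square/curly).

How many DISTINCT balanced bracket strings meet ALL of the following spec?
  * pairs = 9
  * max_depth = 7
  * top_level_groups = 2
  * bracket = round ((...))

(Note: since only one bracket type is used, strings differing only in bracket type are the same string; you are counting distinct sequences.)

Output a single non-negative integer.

Answer: 24

Derivation:
Spec: pairs=9 depth=7 groups=2
Count(depth <= 7) = 1428
Count(depth <= 6) = 1404
Count(depth == 7) = 1428 - 1404 = 24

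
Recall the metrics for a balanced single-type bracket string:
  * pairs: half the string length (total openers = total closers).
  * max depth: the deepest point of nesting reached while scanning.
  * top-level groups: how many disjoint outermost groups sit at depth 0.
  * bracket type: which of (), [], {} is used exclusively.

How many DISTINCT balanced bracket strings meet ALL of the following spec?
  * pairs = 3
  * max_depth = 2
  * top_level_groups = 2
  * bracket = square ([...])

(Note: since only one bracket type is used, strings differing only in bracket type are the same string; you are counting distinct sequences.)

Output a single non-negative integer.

Answer: 2

Derivation:
Spec: pairs=3 depth=2 groups=2
Count(depth <= 2) = 2
Count(depth <= 1) = 0
Count(depth == 2) = 2 - 0 = 2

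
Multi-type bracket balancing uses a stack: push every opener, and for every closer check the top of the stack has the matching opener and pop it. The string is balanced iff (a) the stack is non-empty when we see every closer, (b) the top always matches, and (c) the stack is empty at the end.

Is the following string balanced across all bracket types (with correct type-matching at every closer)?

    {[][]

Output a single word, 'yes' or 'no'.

pos 0: push '{'; stack = {
pos 1: push '['; stack = {[
pos 2: ']' matches '['; pop; stack = {
pos 3: push '['; stack = {[
pos 4: ']' matches '['; pop; stack = {
end: stack still non-empty ({) → INVALID
Verdict: unclosed openers at end: { → no

Answer: no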